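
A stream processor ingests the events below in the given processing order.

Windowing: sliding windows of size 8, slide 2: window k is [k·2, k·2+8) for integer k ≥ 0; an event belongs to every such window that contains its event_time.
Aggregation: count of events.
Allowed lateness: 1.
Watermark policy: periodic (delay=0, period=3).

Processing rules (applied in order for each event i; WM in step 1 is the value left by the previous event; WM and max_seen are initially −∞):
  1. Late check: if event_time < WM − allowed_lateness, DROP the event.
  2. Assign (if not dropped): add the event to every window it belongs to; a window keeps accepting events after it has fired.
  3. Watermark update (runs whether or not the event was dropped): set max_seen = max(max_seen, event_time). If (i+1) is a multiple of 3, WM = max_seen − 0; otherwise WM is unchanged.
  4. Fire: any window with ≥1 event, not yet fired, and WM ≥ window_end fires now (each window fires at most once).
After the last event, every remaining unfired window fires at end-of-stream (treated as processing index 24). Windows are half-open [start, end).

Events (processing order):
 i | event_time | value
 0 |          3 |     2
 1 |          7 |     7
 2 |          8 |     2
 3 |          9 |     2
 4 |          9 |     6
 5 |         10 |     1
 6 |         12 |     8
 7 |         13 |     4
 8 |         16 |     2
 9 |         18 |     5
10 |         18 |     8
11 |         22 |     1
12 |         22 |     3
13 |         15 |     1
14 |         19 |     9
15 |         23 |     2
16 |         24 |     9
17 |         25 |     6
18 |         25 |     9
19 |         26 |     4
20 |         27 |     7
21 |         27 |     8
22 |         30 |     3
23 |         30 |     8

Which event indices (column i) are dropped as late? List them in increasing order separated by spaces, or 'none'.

13 14

i=0 t=3 v=2: → [2,10),[0,8); WM=−∞
i=1 t=7 v=7: → [6,14),[4,12),[2,10),[0,8); WM=−∞
i=2 t=8 v=2: → [8,16),[6,14),[4,12),[2,10); WM=8; [0,8) fires=2
i=3 t=9 v=2: → [8,16),[6,14),[4,12),[2,10); WM=8
i=4 t=9 v=6: → [8,16),[6,14),[4,12),[2,10); WM=8
i=5 t=10 v=1: → [10,18),[8,16),[6,14),[4,12); WM=10; [2,10) fires=5
i=6 t=12 v=8: → [12,20),[10,18),[8,16),[6,14); WM=10
i=7 t=13 v=4: → [12,20),[10,18),[8,16),[6,14); WM=10
i=8 t=16 v=2: → [16,24),[14,22),[12,20),[10,18); WM=16; [4,12) fires=5 [6,14) fires=7 [8,16) fires=6
i=9 t=18 v=5: → [18,26),[16,24),[14,22),[12,20); WM=16
i=10 t=18 v=8: → [18,26),[16,24),[14,22),[12,20); WM=16
i=11 t=22 v=1: → [22,30),[20,28),[18,26),[16,24); WM=22; [10,18) fires=4 [12,20) fires=5 [14,22) fires=3
i=12 t=22 v=3: → [22,30),[20,28),[18,26),[16,24); WM=22
i=13 t=15 v=1: DROP (t<22-1); WM=22
i=14 t=19 v=9: DROP (t<22-1); WM=22
i=15 t=23 v=2: → [22,30),[20,28),[18,26),[16,24); WM=22
i=16 t=24 v=9: → [24,32),[22,30),[20,28),[18,26); WM=22
i=17 t=25 v=6: → [24,32),[22,30),[20,28),[18,26); WM=25; [16,24) fires=6
i=18 t=25 v=9: → [24,32),[22,30),[20,28),[18,26); WM=25
i=19 t=26 v=4: → [26,34),[24,32),[22,30),[20,28); WM=25
i=20 t=27 v=7: → [26,34),[24,32),[22,30),[20,28); WM=27; [18,26) fires=8
i=21 t=27 v=8: → [26,34),[24,32),[22,30),[20,28); WM=27
i=22 t=30 v=3: → [30,38),[28,36),[26,34),[24,32); WM=27
i=23 t=30 v=8: → [30,38),[28,36),[26,34),[24,32); WM=30; [20,28) fires=9 [22,30) fires=9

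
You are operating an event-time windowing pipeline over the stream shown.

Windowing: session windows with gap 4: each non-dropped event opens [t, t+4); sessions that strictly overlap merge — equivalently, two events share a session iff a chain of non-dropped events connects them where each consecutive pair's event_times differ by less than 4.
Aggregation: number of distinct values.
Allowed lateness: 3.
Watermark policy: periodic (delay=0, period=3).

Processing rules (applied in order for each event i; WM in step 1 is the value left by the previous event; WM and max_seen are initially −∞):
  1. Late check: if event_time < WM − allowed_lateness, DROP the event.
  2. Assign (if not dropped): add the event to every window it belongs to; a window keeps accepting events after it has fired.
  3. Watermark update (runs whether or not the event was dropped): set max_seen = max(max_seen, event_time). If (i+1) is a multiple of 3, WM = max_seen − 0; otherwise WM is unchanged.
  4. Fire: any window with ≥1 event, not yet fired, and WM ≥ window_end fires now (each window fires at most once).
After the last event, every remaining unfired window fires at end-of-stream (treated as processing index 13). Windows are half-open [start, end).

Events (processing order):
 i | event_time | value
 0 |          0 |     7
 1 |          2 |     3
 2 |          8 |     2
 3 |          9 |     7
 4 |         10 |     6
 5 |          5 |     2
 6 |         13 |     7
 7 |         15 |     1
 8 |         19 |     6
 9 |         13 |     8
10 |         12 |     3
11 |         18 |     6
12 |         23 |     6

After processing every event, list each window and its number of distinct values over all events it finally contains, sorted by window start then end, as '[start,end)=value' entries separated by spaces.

[0,23)=5 [23,27)=1

i=0 t=0 v=7: → [0,4); WM=−∞
i=1 t=2 v=3: → [0,6); WM=−∞
i=2 t=8 v=2: → [8,12); WM=8
i=3 t=9 v=7: → [8,13); WM=8
i=4 t=10 v=6: → [8,14); WM=8
i=5 t=5 v=2: → [0,14); WM=10
i=6 t=13 v=7: → [0,17); WM=10
i=7 t=15 v=1: → [0,19); WM=10
i=8 t=19 v=6: → [19,23); WM=19
i=9 t=13 v=8: DROP (t<19-3); WM=19
i=10 t=12 v=3: DROP (t<19-3); WM=19
i=11 t=18 v=6: → [0,23); WM=19
i=12 t=23 v=6: → [23,27); WM=19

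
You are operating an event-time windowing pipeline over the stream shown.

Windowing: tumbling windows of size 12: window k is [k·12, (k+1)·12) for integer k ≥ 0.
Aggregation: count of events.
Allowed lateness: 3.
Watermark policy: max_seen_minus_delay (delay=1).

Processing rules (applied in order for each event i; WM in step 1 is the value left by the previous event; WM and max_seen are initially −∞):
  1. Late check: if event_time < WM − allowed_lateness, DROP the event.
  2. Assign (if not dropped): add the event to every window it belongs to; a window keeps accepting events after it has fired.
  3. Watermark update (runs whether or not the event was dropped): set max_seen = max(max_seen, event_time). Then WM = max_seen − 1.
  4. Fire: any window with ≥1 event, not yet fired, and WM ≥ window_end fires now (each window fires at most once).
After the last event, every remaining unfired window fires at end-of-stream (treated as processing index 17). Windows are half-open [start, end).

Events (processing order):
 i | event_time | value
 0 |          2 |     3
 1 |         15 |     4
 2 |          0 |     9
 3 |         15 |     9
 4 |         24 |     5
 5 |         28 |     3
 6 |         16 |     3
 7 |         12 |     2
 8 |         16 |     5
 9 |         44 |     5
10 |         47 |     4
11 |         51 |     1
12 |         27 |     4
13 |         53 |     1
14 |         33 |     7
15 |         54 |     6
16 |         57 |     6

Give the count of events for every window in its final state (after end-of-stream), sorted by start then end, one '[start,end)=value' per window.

[0,12)=1 [12,24)=2 [24,36)=2 [36,48)=2 [48,60)=4

i=0 t=2 v=3: → [0,12); WM=1
i=1 t=15 v=4: → [12,24); WM=14; [0,12) fires=1
i=2 t=0 v=9: DROP (t<14-3); WM=14
i=3 t=15 v=9: → [12,24); WM=14
i=4 t=24 v=5: → [24,36); WM=23
i=5 t=28 v=3: → [24,36); WM=27; [12,24) fires=2
i=6 t=16 v=3: DROP (t<27-3); WM=27
i=7 t=12 v=2: DROP (t<27-3); WM=27
i=8 t=16 v=5: DROP (t<27-3); WM=27
i=9 t=44 v=5: → [36,48); WM=43; [24,36) fires=2
i=10 t=47 v=4: → [36,48); WM=46
i=11 t=51 v=1: → [48,60); WM=50; [36,48) fires=2
i=12 t=27 v=4: DROP (t<50-3); WM=50
i=13 t=53 v=1: → [48,60); WM=52
i=14 t=33 v=7: DROP (t<52-3); WM=52
i=15 t=54 v=6: → [48,60); WM=53
i=16 t=57 v=6: → [48,60); WM=56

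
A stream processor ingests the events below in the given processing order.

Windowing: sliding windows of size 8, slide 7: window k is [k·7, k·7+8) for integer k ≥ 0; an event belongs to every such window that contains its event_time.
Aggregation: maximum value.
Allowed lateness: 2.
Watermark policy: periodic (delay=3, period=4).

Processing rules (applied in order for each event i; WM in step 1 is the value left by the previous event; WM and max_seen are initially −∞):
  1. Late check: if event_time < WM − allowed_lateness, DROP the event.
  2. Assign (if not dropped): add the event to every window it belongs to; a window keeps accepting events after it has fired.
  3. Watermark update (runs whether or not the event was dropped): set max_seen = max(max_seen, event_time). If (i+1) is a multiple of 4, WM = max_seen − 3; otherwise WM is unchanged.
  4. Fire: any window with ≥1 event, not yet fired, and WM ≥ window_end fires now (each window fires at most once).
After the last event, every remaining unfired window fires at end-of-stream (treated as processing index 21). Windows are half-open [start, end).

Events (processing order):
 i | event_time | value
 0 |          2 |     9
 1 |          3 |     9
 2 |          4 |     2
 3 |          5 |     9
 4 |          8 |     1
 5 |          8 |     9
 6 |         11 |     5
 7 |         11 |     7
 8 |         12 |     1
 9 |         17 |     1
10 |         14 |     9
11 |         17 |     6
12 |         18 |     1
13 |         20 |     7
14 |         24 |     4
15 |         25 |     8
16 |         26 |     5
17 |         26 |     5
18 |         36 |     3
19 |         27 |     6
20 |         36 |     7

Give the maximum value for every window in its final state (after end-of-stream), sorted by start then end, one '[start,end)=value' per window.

i=0 t=2 v=9: → [0,8); WM=−∞
i=1 t=3 v=9: → [0,8); WM=−∞
i=2 t=4 v=2: → [0,8); WM=−∞
i=3 t=5 v=9: → [0,8); WM=2
i=4 t=8 v=1: → [7,15); WM=2
i=5 t=8 v=9: → [7,15); WM=2
i=6 t=11 v=5: → [7,15); WM=2
i=7 t=11 v=7: → [7,15); WM=8; [0,8) fires=9
i=8 t=12 v=1: → [7,15); WM=8
i=9 t=17 v=1: → [14,22); WM=8
i=10 t=14 v=9: → [14,22),[7,15); WM=8
i=11 t=17 v=6: → [14,22); WM=14
i=12 t=18 v=1: → [14,22); WM=14
i=13 t=20 v=7: → [14,22); WM=14
i=14 t=24 v=4: → [21,29); WM=14
i=15 t=25 v=8: → [21,29); WM=22; [7,15) fires=9 [14,22) fires=9
i=16 t=26 v=5: → [21,29); WM=22
i=17 t=26 v=5: → [21,29); WM=22
i=18 t=36 v=3: → [35,43); WM=22
i=19 t=27 v=6: → [21,29); WM=33; [21,29) fires=8
i=20 t=36 v=7: → [35,43); WM=33

[0,8)=9 [7,15)=9 [14,22)=9 [21,29)=8 [35,43)=7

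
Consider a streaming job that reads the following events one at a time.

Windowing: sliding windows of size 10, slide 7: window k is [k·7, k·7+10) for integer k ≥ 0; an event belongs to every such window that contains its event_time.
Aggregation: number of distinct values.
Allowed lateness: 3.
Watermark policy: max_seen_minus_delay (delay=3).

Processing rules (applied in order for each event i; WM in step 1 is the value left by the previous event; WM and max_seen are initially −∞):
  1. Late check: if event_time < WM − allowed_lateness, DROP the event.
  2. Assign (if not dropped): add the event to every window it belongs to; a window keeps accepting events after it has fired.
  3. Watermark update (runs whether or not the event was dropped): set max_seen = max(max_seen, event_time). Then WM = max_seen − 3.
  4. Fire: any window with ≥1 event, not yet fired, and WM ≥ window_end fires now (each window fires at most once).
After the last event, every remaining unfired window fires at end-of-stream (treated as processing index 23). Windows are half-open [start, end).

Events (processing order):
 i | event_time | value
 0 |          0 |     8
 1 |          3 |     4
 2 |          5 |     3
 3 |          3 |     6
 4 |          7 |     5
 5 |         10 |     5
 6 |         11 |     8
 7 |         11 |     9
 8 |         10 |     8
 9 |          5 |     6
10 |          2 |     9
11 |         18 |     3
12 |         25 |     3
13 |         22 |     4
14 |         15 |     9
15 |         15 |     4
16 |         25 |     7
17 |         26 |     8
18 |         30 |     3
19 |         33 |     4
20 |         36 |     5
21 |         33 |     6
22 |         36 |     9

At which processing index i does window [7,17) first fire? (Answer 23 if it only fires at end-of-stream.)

12

i=0 t=0 v=8: → [0,10); WM=-3
i=1 t=3 v=4: → [0,10); WM=0
i=2 t=5 v=3: → [0,10); WM=2
i=3 t=3 v=6: → [0,10); WM=2
i=4 t=7 v=5: → [7,17),[0,10); WM=4
i=5 t=10 v=5: → [7,17); WM=7
i=6 t=11 v=8: → [7,17); WM=8
i=7 t=11 v=9: → [7,17); WM=8
i=8 t=10 v=8: → [7,17); WM=8
i=9 t=5 v=6: → [0,10); WM=8
i=10 t=2 v=9: DROP (t<8-3); WM=8
i=11 t=18 v=3: → [14,24); WM=15; [0,10) fires=5
i=12 t=25 v=3: → [21,31); WM=22; [7,17) fires=3
i=13 t=22 v=4: → [21,31),[14,24); WM=22
i=14 t=15 v=9: DROP (t<22-3); WM=22
i=15 t=15 v=4: DROP (t<22-3); WM=22
i=16 t=25 v=7: → [21,31); WM=22
i=17 t=26 v=8: → [21,31); WM=23
i=18 t=30 v=3: → [28,38),[21,31); WM=27; [14,24) fires=2
i=19 t=33 v=4: → [28,38); WM=30
i=20 t=36 v=5: → [35,45),[28,38); WM=33; [21,31) fires=4
i=21 t=33 v=6: → [28,38); WM=33
i=22 t=36 v=9: → [35,45),[28,38); WM=33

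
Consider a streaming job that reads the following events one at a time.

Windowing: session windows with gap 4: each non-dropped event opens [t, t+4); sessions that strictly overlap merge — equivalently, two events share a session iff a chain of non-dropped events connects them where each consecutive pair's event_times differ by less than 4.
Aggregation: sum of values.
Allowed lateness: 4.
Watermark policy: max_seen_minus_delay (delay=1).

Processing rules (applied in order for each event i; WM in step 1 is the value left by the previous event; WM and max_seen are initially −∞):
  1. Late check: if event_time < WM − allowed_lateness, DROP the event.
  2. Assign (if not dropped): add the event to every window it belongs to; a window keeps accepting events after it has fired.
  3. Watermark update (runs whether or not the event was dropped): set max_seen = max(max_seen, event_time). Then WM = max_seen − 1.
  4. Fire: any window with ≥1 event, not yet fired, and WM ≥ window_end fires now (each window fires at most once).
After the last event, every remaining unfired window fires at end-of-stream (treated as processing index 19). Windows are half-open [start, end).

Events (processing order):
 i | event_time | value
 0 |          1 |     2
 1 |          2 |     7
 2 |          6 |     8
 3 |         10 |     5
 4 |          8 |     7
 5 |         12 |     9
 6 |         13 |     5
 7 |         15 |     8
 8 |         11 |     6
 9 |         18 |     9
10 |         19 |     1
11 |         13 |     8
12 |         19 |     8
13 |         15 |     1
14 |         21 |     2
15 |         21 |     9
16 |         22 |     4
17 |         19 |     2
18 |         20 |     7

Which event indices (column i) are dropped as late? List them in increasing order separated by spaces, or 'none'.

11

i=0 t=1 v=2: → [1,5); WM=0
i=1 t=2 v=7: → [1,6); WM=1
i=2 t=6 v=8: → [6,10); WM=5
i=3 t=10 v=5: → [10,14); WM=9
i=4 t=8 v=7: → [6,14); WM=9
i=5 t=12 v=9: → [6,16); WM=11
i=6 t=13 v=5: → [6,17); WM=12
i=7 t=15 v=8: → [6,19); WM=14
i=8 t=11 v=6: → [6,19); WM=14
i=9 t=18 v=9: → [6,22); WM=17
i=10 t=19 v=1: → [6,23); WM=18
i=11 t=13 v=8: DROP (t<18-4); WM=18
i=12 t=19 v=8: → [6,23); WM=18
i=13 t=15 v=1: → [6,23); WM=18
i=14 t=21 v=2: → [6,25); WM=20
i=15 t=21 v=9: → [6,25); WM=20
i=16 t=22 v=4: → [6,26); WM=21
i=17 t=19 v=2: → [6,26); WM=21
i=18 t=20 v=7: → [6,26); WM=21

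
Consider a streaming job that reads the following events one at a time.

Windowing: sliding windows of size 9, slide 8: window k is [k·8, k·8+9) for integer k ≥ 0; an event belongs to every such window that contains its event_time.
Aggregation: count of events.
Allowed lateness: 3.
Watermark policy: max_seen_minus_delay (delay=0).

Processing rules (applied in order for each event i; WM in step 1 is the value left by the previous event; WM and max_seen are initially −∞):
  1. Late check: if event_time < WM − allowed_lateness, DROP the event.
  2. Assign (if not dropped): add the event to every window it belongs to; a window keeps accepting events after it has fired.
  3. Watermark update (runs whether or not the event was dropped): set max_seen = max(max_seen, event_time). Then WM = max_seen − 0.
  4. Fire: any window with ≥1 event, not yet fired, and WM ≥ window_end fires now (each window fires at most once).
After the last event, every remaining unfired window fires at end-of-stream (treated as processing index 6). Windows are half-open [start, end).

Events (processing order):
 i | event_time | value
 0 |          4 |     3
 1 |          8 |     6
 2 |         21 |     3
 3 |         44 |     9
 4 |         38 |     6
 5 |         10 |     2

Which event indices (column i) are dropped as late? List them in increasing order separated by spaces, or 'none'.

4 5

i=0 t=4 v=3: → [0,9); WM=4
i=1 t=8 v=6: → [8,17),[0,9); WM=8
i=2 t=21 v=3: → [16,25); WM=21; [0,9) fires=2 [8,17) fires=1
i=3 t=44 v=9: → [40,49); WM=44; [16,25) fires=1
i=4 t=38 v=6: DROP (t<44-3); WM=44
i=5 t=10 v=2: DROP (t<44-3); WM=44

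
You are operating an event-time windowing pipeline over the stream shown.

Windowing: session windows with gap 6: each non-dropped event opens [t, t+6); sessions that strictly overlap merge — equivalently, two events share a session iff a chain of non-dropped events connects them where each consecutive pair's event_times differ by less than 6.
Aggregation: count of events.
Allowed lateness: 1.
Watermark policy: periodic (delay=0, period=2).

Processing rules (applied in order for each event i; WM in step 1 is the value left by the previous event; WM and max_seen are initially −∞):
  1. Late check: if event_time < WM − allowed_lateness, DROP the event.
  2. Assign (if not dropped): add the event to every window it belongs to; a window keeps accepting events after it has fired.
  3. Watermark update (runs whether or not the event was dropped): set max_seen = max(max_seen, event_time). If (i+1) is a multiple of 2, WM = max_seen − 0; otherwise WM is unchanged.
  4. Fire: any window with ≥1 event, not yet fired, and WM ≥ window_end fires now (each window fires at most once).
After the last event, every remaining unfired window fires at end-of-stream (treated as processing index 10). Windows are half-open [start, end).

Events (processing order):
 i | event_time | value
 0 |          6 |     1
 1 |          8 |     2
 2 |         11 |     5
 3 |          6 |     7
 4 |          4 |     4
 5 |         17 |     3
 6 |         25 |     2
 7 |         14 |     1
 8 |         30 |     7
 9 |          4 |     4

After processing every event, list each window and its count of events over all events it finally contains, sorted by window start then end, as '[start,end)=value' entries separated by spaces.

i=0 t=6 v=1: → [6,12); WM=−∞
i=1 t=8 v=2: → [6,14); WM=8
i=2 t=11 v=5: → [6,17); WM=8
i=3 t=6 v=7: DROP (t<8-1); WM=11
i=4 t=4 v=4: DROP (t<11-1); WM=11
i=5 t=17 v=3: → [17,23); WM=17
i=6 t=25 v=2: → [25,31); WM=17
i=7 t=14 v=1: DROP (t<17-1); WM=25
i=8 t=30 v=7: → [25,36); WM=25
i=9 t=4 v=4: DROP (t<25-1); WM=30

[6,17)=3 [17,23)=1 [25,36)=2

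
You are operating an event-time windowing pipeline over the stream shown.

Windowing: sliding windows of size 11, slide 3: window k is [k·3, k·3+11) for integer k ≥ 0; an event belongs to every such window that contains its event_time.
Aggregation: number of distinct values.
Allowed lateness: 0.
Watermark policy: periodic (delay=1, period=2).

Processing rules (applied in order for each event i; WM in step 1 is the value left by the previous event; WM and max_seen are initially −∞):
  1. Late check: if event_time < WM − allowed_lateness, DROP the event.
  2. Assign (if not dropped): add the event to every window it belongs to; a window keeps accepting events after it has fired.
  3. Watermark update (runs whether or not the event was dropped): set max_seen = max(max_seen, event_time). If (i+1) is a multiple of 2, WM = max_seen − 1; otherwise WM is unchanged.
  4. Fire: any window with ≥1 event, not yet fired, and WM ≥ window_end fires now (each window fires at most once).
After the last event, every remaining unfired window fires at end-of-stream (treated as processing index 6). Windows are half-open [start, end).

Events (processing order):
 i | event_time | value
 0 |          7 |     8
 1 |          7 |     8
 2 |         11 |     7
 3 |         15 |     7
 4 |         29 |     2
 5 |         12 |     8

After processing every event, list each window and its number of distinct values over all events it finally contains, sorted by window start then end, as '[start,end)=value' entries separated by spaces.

i=0 t=7 v=8: → [6,17),[3,14),[0,11); WM=−∞
i=1 t=7 v=8: → [6,17),[3,14),[0,11); WM=6
i=2 t=11 v=7: → [9,20),[6,17),[3,14); WM=6
i=3 t=15 v=7: → [15,26),[12,23),[9,20),[6,17); WM=14; [0,11) fires=1 [3,14) fires=2
i=4 t=29 v=2: → [27,38),[24,35),[21,32); WM=14
i=5 t=12 v=8: DROP (t<14-0); WM=28; [6,17) fires=2 [9,20) fires=1 [12,23) fires=1 [15,26) fires=1

[0,11)=1 [3,14)=2 [6,17)=2 [9,20)=1 [12,23)=1 [15,26)=1 [21,32)=1 [24,35)=1 [27,38)=1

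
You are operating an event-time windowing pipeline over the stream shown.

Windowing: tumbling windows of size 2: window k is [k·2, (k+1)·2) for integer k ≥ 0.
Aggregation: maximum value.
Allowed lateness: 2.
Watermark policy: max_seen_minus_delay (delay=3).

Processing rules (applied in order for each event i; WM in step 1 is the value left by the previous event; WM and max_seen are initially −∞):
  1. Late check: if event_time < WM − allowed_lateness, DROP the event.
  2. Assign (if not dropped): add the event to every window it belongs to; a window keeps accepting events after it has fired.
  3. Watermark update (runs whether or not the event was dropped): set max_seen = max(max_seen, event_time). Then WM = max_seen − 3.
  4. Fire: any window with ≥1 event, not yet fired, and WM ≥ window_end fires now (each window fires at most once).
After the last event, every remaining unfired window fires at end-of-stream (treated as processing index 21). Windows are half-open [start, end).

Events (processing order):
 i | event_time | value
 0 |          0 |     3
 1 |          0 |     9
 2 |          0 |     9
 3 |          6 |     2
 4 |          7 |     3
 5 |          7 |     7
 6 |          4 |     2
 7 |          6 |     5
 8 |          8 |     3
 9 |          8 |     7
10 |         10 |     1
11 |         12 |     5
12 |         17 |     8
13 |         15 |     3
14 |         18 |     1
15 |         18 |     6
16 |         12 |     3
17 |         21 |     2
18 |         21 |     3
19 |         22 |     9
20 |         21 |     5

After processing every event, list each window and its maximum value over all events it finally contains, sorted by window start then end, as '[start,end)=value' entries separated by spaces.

i=0 t=0 v=3: → [0,2); WM=-3
i=1 t=0 v=9: → [0,2); WM=-3
i=2 t=0 v=9: → [0,2); WM=-3
i=3 t=6 v=2: → [6,8); WM=3; [0,2) fires=9
i=4 t=7 v=3: → [6,8); WM=4
i=5 t=7 v=7: → [6,8); WM=4
i=6 t=4 v=2: → [4,6); WM=4
i=7 t=6 v=5: → [6,8); WM=4
i=8 t=8 v=3: → [8,10); WM=5
i=9 t=8 v=7: → [8,10); WM=5
i=10 t=10 v=1: → [10,12); WM=7; [4,6) fires=2
i=11 t=12 v=5: → [12,14); WM=9; [6,8) fires=7
i=12 t=17 v=8: → [16,18); WM=14; [8,10) fires=7 [10,12) fires=1 [12,14) fires=5
i=13 t=15 v=3: → [14,16); WM=14
i=14 t=18 v=1: → [18,20); WM=15
i=15 t=18 v=6: → [18,20); WM=15
i=16 t=12 v=3: DROP (t<15-2); WM=15
i=17 t=21 v=2: → [20,22); WM=18; [14,16) fires=3 [16,18) fires=8
i=18 t=21 v=3: → [20,22); WM=18
i=19 t=22 v=9: → [22,24); WM=19
i=20 t=21 v=5: → [20,22); WM=19

[0,2)=9 [4,6)=2 [6,8)=7 [8,10)=7 [10,12)=1 [12,14)=5 [14,16)=3 [16,18)=8 [18,20)=6 [20,22)=5 [22,24)=9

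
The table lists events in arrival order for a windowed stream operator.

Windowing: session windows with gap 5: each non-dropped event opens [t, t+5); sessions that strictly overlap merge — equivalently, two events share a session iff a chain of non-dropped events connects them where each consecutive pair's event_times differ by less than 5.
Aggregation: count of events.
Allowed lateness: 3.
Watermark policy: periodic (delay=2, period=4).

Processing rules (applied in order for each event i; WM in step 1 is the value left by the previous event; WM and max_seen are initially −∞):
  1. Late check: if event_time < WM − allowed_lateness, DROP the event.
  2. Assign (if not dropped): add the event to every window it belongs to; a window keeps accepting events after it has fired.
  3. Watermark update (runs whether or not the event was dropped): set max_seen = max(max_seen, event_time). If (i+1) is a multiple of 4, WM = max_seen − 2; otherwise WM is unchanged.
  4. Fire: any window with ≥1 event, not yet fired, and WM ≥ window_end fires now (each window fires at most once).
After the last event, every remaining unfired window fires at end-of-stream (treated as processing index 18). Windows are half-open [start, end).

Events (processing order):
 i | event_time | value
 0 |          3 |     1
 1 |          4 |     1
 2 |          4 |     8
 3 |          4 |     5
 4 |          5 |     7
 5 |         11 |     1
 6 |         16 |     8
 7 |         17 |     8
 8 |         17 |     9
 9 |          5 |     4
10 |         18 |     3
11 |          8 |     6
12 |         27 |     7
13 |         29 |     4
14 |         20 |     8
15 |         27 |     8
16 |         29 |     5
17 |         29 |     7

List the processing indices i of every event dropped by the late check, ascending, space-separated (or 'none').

9 11

i=0 t=3 v=1: → [3,8); WM=−∞
i=1 t=4 v=1: → [3,9); WM=−∞
i=2 t=4 v=8: → [3,9); WM=−∞
i=3 t=4 v=5: → [3,9); WM=2
i=4 t=5 v=7: → [3,10); WM=2
i=5 t=11 v=1: → [11,16); WM=2
i=6 t=16 v=8: → [16,21); WM=2
i=7 t=17 v=8: → [16,22); WM=15
i=8 t=17 v=9: → [16,22); WM=15
i=9 t=5 v=4: DROP (t<15-3); WM=15
i=10 t=18 v=3: → [16,23); WM=15
i=11 t=8 v=6: DROP (t<15-3); WM=16
i=12 t=27 v=7: → [27,32); WM=16
i=13 t=29 v=4: → [27,34); WM=16
i=14 t=20 v=8: → [16,25); WM=16
i=15 t=27 v=8: → [27,34); WM=27
i=16 t=29 v=5: → [27,34); WM=27
i=17 t=29 v=7: → [27,34); WM=27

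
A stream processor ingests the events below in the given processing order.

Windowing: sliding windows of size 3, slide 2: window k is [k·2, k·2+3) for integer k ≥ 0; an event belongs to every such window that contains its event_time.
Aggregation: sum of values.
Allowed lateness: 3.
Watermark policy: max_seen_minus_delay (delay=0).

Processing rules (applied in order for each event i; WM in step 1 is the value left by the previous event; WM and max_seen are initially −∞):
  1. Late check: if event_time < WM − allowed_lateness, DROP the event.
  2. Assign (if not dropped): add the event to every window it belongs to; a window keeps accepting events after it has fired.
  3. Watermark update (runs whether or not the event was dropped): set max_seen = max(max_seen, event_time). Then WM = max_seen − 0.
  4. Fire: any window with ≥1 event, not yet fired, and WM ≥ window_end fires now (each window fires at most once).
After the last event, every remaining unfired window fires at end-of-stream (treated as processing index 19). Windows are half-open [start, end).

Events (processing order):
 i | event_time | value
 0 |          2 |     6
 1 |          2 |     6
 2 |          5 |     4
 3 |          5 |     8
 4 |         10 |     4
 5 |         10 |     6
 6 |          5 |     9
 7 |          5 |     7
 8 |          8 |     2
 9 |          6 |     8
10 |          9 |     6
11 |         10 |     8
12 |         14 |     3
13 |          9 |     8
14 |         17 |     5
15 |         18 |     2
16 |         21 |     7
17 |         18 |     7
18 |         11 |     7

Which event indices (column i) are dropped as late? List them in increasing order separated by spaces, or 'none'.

6 7 9 13 18

i=0 t=2 v=6: → [2,5),[0,3); WM=2
i=1 t=2 v=6: → [2,5),[0,3); WM=2
i=2 t=5 v=4: → [4,7); WM=5; [0,3) fires=12 [2,5) fires=12
i=3 t=5 v=8: → [4,7); WM=5
i=4 t=10 v=4: → [10,13),[8,11); WM=10; [4,7) fires=12
i=5 t=10 v=6: → [10,13),[8,11); WM=10
i=6 t=5 v=9: DROP (t<10-3); WM=10
i=7 t=5 v=7: DROP (t<10-3); WM=10
i=8 t=8 v=2: → [8,11),[6,9); WM=10; [6,9) fires=2
i=9 t=6 v=8: DROP (t<10-3); WM=10
i=10 t=9 v=6: → [8,11); WM=10
i=11 t=10 v=8: → [10,13),[8,11); WM=10
i=12 t=14 v=3: → [14,17),[12,15); WM=14; [8,11) fires=26 [10,13) fires=18
i=13 t=9 v=8: DROP (t<14-3); WM=14
i=14 t=17 v=5: → [16,19); WM=17; [12,15) fires=3 [14,17) fires=3
i=15 t=18 v=2: → [18,21),[16,19); WM=18
i=16 t=21 v=7: → [20,23); WM=21; [16,19) fires=7 [18,21) fires=2
i=17 t=18 v=7: → [18,21),[16,19); WM=21
i=18 t=11 v=7: DROP (t<21-3); WM=21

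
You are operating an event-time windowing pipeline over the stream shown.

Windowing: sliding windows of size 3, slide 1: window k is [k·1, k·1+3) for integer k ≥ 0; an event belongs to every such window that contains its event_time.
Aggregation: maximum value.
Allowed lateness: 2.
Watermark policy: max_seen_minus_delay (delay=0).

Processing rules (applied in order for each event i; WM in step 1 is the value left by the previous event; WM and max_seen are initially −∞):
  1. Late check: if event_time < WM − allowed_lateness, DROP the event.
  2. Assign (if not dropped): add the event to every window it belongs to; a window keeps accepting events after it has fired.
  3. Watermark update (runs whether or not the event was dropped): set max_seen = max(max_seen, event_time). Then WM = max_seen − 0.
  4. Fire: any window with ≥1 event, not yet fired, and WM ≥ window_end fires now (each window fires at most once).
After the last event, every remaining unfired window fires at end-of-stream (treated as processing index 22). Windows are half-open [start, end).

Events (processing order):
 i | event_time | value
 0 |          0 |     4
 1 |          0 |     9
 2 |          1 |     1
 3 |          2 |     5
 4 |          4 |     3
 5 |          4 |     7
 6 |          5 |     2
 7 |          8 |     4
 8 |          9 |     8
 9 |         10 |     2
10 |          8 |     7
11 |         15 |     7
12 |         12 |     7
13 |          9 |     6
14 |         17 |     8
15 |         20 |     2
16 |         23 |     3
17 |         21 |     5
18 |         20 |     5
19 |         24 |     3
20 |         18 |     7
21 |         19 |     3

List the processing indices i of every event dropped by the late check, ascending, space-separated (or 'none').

i=0 t=0 v=4: → [0,3); WM=0
i=1 t=0 v=9: → [0,3); WM=0
i=2 t=1 v=1: → [1,4),[0,3); WM=1
i=3 t=2 v=5: → [2,5),[1,4),[0,3); WM=2
i=4 t=4 v=3: → [4,7),[3,6),[2,5); WM=4; [0,3) fires=9 [1,4) fires=5
i=5 t=4 v=7: → [4,7),[3,6),[2,5); WM=4
i=6 t=5 v=2: → [5,8),[4,7),[3,6); WM=5; [2,5) fires=7
i=7 t=8 v=4: → [8,11),[7,10),[6,9); WM=8; [3,6) fires=7 [4,7) fires=7 [5,8) fires=2
i=8 t=9 v=8: → [9,12),[8,11),[7,10); WM=9; [6,9) fires=4
i=9 t=10 v=2: → [10,13),[9,12),[8,11); WM=10; [7,10) fires=8
i=10 t=8 v=7: → [8,11),[7,10),[6,9); WM=10
i=11 t=15 v=7: → [15,18),[14,17),[13,16); WM=15; [8,11) fires=8 [9,12) fires=8 [10,13) fires=2
i=12 t=12 v=7: DROP (t<15-2); WM=15
i=13 t=9 v=6: DROP (t<15-2); WM=15
i=14 t=17 v=8: → [17,20),[16,19),[15,18); WM=17; [13,16) fires=7 [14,17) fires=7
i=15 t=20 v=2: → [20,23),[19,22),[18,21); WM=20; [15,18) fires=8 [16,19) fires=8 [17,20) fires=8
i=16 t=23 v=3: → [23,26),[22,25),[21,24); WM=23; [18,21) fires=2 [19,22) fires=2 [20,23) fires=2
i=17 t=21 v=5: → [21,24),[20,23),[19,22); WM=23
i=18 t=20 v=5: DROP (t<23-2); WM=23
i=19 t=24 v=3: → [24,27),[23,26),[22,25); WM=24; [21,24) fires=5
i=20 t=18 v=7: DROP (t<24-2); WM=24
i=21 t=19 v=3: DROP (t<24-2); WM=24

12 13 18 20 21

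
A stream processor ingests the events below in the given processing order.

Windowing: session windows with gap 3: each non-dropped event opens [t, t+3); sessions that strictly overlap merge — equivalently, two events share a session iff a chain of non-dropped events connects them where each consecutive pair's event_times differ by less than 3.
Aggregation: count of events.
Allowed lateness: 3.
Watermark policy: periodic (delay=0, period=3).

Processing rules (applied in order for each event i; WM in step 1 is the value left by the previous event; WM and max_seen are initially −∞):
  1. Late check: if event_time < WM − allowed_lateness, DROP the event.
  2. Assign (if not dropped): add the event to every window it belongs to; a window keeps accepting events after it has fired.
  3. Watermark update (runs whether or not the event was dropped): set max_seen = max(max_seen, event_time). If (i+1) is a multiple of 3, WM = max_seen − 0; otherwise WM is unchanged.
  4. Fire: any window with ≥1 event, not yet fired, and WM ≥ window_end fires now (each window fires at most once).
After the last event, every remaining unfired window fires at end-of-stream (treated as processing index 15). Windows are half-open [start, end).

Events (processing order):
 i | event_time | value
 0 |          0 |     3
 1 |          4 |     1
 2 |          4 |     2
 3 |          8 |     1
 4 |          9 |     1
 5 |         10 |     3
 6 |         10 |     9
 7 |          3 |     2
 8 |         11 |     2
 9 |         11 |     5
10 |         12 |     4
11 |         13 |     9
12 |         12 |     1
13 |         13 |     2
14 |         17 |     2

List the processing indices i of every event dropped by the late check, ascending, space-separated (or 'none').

7

i=0 t=0 v=3: → [0,3); WM=−∞
i=1 t=4 v=1: → [4,7); WM=−∞
i=2 t=4 v=2: → [4,7); WM=4
i=3 t=8 v=1: → [8,11); WM=4
i=4 t=9 v=1: → [8,12); WM=4
i=5 t=10 v=3: → [8,13); WM=10
i=6 t=10 v=9: → [8,13); WM=10
i=7 t=3 v=2: DROP (t<10-3); WM=10
i=8 t=11 v=2: → [8,14); WM=11
i=9 t=11 v=5: → [8,14); WM=11
i=10 t=12 v=4: → [8,15); WM=11
i=11 t=13 v=9: → [8,16); WM=13
i=12 t=12 v=1: → [8,16); WM=13
i=13 t=13 v=2: → [8,16); WM=13
i=14 t=17 v=2: → [17,20); WM=17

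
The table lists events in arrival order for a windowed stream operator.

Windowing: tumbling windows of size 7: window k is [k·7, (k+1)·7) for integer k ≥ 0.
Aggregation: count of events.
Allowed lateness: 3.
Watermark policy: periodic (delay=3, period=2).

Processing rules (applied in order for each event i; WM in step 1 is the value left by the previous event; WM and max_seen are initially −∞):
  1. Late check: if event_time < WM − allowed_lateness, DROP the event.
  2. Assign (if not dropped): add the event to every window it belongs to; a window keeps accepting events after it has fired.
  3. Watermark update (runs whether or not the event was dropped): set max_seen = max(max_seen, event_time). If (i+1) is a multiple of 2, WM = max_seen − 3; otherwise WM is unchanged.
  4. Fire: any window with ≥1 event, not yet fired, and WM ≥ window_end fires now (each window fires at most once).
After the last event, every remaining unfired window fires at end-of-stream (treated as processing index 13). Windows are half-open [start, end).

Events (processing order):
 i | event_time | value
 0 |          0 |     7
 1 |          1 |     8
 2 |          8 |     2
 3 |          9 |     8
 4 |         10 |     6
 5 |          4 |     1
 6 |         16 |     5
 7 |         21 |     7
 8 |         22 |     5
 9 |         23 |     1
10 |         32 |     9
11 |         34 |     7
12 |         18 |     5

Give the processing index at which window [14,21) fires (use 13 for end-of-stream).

11

i=0 t=0 v=7: → [0,7); WM=−∞
i=1 t=1 v=8: → [0,7); WM=-2
i=2 t=8 v=2: → [7,14); WM=-2
i=3 t=9 v=8: → [7,14); WM=6
i=4 t=10 v=6: → [7,14); WM=6
i=5 t=4 v=1: → [0,7); WM=7; [0,7) fires=3
i=6 t=16 v=5: → [14,21); WM=7
i=7 t=21 v=7: → [21,28); WM=18; [7,14) fires=3
i=8 t=22 v=5: → [21,28); WM=18
i=9 t=23 v=1: → [21,28); WM=20
i=10 t=32 v=9: → [28,35); WM=20
i=11 t=34 v=7: → [28,35); WM=31; [14,21) fires=1 [21,28) fires=3
i=12 t=18 v=5: DROP (t<31-3); WM=31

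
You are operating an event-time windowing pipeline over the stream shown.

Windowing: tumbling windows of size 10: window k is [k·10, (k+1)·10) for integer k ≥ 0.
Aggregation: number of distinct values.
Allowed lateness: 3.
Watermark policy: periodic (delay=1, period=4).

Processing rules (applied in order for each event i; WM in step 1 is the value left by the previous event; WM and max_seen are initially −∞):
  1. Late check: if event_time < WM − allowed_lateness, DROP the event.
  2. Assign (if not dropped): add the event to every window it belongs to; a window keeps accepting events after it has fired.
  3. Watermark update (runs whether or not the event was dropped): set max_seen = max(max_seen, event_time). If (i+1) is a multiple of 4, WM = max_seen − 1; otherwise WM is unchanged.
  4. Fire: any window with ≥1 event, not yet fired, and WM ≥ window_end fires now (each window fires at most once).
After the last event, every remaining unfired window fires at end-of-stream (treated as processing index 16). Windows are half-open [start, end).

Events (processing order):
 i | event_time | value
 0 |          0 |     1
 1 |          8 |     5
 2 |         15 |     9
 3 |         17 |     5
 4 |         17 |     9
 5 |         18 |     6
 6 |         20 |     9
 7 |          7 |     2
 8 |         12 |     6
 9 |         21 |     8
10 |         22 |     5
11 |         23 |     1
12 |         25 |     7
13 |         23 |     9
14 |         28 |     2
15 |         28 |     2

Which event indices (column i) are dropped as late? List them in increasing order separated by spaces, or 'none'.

7 8

i=0 t=0 v=1: → [0,10); WM=−∞
i=1 t=8 v=5: → [0,10); WM=−∞
i=2 t=15 v=9: → [10,20); WM=−∞
i=3 t=17 v=5: → [10,20); WM=16; [0,10) fires=2
i=4 t=17 v=9: → [10,20); WM=16
i=5 t=18 v=6: → [10,20); WM=16
i=6 t=20 v=9: → [20,30); WM=16
i=7 t=7 v=2: DROP (t<16-3); WM=19
i=8 t=12 v=6: DROP (t<19-3); WM=19
i=9 t=21 v=8: → [20,30); WM=19
i=10 t=22 v=5: → [20,30); WM=19
i=11 t=23 v=1: → [20,30); WM=22; [10,20) fires=3
i=12 t=25 v=7: → [20,30); WM=22
i=13 t=23 v=9: → [20,30); WM=22
i=14 t=28 v=2: → [20,30); WM=22
i=15 t=28 v=2: → [20,30); WM=27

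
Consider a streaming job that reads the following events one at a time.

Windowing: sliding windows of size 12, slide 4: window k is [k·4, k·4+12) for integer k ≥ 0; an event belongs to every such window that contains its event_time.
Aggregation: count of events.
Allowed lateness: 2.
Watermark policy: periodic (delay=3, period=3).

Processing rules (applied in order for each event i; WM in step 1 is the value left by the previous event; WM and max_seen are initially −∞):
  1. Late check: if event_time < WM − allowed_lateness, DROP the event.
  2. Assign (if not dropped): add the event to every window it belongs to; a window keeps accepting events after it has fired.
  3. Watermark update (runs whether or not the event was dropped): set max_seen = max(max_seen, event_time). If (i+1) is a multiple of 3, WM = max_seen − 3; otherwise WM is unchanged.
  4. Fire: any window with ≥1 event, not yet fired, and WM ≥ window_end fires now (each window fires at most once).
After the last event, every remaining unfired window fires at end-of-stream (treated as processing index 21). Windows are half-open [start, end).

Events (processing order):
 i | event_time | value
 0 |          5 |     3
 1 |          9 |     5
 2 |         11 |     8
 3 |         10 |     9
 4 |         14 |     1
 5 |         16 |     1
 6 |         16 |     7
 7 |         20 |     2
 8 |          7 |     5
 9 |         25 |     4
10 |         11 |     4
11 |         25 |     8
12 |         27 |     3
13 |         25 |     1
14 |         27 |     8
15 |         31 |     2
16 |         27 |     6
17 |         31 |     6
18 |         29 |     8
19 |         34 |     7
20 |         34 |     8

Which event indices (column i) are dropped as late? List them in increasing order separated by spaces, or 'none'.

8 10

i=0 t=5 v=3: → [4,16),[0,12); WM=−∞
i=1 t=9 v=5: → [8,20),[4,16),[0,12); WM=−∞
i=2 t=11 v=8: → [8,20),[4,16),[0,12); WM=8
i=3 t=10 v=9: → [8,20),[4,16),[0,12); WM=8
i=4 t=14 v=1: → [12,24),[8,20),[4,16); WM=8
i=5 t=16 v=1: → [16,28),[12,24),[8,20); WM=13; [0,12) fires=4
i=6 t=16 v=7: → [16,28),[12,24),[8,20); WM=13
i=7 t=20 v=2: → [20,32),[16,28),[12,24); WM=13
i=8 t=7 v=5: DROP (t<13-2); WM=17; [4,16) fires=5
i=9 t=25 v=4: → [24,36),[20,32),[16,28); WM=17
i=10 t=11 v=4: DROP (t<17-2); WM=17
i=11 t=25 v=8: → [24,36),[20,32),[16,28); WM=22; [8,20) fires=6
i=12 t=27 v=3: → [24,36),[20,32),[16,28); WM=22
i=13 t=25 v=1: → [24,36),[20,32),[16,28); WM=22
i=14 t=27 v=8: → [24,36),[20,32),[16,28); WM=24; [12,24) fires=4
i=15 t=31 v=2: → [28,40),[24,36),[20,32); WM=24
i=16 t=27 v=6: → [24,36),[20,32),[16,28); WM=24
i=17 t=31 v=6: → [28,40),[24,36),[20,32); WM=28; [16,28) fires=9
i=18 t=29 v=8: → [28,40),[24,36),[20,32); WM=28
i=19 t=34 v=7: → [32,44),[28,40),[24,36); WM=28
i=20 t=34 v=8: → [32,44),[28,40),[24,36); WM=31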